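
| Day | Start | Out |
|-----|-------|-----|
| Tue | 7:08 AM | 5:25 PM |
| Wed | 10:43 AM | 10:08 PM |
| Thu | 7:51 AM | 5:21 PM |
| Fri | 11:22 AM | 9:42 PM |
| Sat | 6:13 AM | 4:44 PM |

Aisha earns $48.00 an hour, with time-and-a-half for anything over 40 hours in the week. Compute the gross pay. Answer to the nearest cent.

Tue: 7:08 AM–5:25 PM = 10 h 17 min
Wed: 10:43 AM–10:08 PM = 11 h 25 min
Thu: 7:51 AM–5:21 PM = 9 h 30 min
Fri: 11:22 AM–9:42 PM = 10 h 20 min
Sat: 6:13 AM–4:44 PM = 10 h 31 min
Total worked: 52 h 3 min = 3123 min.
Regular 40 h 0 min = 2400 min at $48.00/h; overtime 12 h 3 min = 723 min at $72.00/h.
Pay = (2400 × $48.00 + 723 × $72.00) ÷ 60 = $2787.60.

$2787.60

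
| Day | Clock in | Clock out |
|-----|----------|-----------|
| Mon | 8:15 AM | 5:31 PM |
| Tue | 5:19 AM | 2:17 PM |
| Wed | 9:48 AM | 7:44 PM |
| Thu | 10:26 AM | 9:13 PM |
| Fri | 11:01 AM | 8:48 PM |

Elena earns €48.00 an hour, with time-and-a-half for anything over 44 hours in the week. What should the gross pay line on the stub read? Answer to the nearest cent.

Mon: 8:15 AM–5:31 PM = 9 h 16 min
Tue: 5:19 AM–2:17 PM = 8 h 58 min
Wed: 9:48 AM–7:44 PM = 9 h 56 min
Thu: 10:26 AM–9:13 PM = 10 h 47 min
Fri: 11:01 AM–8:48 PM = 9 h 47 min
Total worked: 48 h 44 min = 2924 min.
Regular 44 h 0 min = 2640 min at €48.00/h; overtime 4 h 44 min = 284 min at €72.00/h.
Pay = (2640 × €48.00 + 284 × €72.00) ÷ 60 = €2452.80.

€2452.80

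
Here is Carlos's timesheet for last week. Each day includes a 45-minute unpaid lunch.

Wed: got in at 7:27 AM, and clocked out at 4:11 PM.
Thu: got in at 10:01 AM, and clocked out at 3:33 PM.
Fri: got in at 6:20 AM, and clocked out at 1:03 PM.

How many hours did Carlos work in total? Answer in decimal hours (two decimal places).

18.73 hours

Wed: 7:27 AM–4:11 PM = 8 h 44 min; less 45 min break → 7 h 59 min
Thu: 10:01 AM–3:33 PM = 5 h 32 min; less 45 min break → 4 h 47 min
Fri: 6:20 AM–1:03 PM = 6 h 43 min; less 45 min break → 5 h 58 min
Total: 7 h 59 min + 4 h 47 min + 5 h 58 min = 18 h 44 min.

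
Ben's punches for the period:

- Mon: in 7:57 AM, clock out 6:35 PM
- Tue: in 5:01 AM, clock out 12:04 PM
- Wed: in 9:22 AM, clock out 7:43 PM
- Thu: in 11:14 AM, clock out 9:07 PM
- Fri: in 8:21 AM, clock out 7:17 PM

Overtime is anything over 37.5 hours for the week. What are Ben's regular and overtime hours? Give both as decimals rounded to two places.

Regular 37.50 hours, overtime 11.35 hours

Mon: 7:57 AM–6:35 PM = 10 h 38 min
Tue: 5:01 AM–12:04 PM = 7 h 3 min
Wed: 9:22 AM–7:43 PM = 10 h 21 min
Thu: 11:14 AM–9:07 PM = 9 h 53 min
Fri: 8:21 AM–7:17 PM = 10 h 56 min
Total worked: 48 h 51 min = 48.85 h.
Threshold 37.5 h → overtime 11 h 21 min, regular 37 h 30 min.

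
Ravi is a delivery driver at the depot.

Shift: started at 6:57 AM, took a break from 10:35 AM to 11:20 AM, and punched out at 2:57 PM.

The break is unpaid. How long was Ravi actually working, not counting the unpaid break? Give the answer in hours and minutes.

7 h 15 min

Shift: 6:57 AM–2:57 PM = 8 h 0 min; less 45 min break → 7 h 15 min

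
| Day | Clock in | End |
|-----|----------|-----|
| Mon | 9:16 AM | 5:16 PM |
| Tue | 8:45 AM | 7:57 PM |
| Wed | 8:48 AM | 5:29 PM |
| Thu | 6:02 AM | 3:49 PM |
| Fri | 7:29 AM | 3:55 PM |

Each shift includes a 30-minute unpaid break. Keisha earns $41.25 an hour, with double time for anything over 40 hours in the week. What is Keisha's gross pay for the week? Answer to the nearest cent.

Mon: 9:16 AM–5:16 PM = 8 h 0 min; less 30 min break → 7 h 30 min
Tue: 8:45 AM–7:57 PM = 11 h 12 min; less 30 min break → 10 h 42 min
Wed: 8:48 AM–5:29 PM = 8 h 41 min; less 30 min break → 8 h 11 min
Thu: 6:02 AM–3:49 PM = 9 h 47 min; less 30 min break → 9 h 17 min
Fri: 7:29 AM–3:55 PM = 8 h 26 min; less 30 min break → 7 h 56 min
Total worked: 43 h 36 min = 2616 min.
Regular 40 h 0 min = 2400 min at $41.25/h; overtime 3 h 36 min = 216 min at $82.50/h.
Pay = (2400 × $41.25 + 216 × $82.50) ÷ 60 = $1947.00.

$1947.00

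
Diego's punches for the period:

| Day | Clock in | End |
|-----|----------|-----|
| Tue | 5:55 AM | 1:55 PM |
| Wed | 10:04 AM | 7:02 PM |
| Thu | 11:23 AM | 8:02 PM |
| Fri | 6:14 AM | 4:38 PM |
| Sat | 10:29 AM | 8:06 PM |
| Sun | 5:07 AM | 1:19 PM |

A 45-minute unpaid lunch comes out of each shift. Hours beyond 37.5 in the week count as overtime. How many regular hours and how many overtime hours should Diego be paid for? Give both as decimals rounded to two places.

Regular 37.50 hours, overtime 11.83 hours

Tue: 5:55 AM–1:55 PM = 8 h 0 min; less 45 min break → 7 h 15 min
Wed: 10:04 AM–7:02 PM = 8 h 58 min; less 45 min break → 8 h 13 min
Thu: 11:23 AM–8:02 PM = 8 h 39 min; less 45 min break → 7 h 54 min
Fri: 6:14 AM–4:38 PM = 10 h 24 min; less 45 min break → 9 h 39 min
Sat: 10:29 AM–8:06 PM = 9 h 37 min; less 45 min break → 8 h 52 min
Sun: 5:07 AM–1:19 PM = 8 h 12 min; less 45 min break → 7 h 27 min
Total worked: 49 h 20 min = 49.33 h.
Threshold 37.5 h → overtime 11 h 50 min, regular 37 h 30 min.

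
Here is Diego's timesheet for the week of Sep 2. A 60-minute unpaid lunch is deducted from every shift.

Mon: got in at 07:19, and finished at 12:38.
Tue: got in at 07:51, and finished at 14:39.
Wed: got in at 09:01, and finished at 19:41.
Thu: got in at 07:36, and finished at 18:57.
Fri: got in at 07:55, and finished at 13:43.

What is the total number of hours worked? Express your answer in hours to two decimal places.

Mon: 07:19–12:38 = 5 h 19 min; less 60 min break → 4 h 19 min
Tue: 07:51–14:39 = 6 h 48 min; less 60 min break → 5 h 48 min
Wed: 09:01–19:41 = 10 h 40 min; less 60 min break → 9 h 40 min
Thu: 07:36–18:57 = 11 h 21 min; less 60 min break → 10 h 21 min
Fri: 07:55–13:43 = 5 h 48 min; less 60 min break → 4 h 48 min
Total: 4 h 19 min + 5 h 48 min + 9 h 40 min + 10 h 21 min + 4 h 48 min = 34 h 56 min.

34.93 hours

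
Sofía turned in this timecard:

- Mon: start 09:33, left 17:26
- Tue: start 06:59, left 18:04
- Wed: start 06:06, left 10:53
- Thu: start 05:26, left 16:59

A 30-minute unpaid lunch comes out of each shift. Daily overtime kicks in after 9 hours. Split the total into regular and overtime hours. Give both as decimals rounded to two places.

Regular 29.67 hours, overtime 3.63 hours

Mon: 09:33–17:26 = 7 h 53 min; less 30 min break → 7 h 23 min
Tue: 06:59–18:04 = 11 h 5 min; less 30 min break → 10 h 35 min
Wed: 06:06–10:53 = 4 h 47 min; less 30 min break → 4 h 17 min
Thu: 05:26–16:59 = 11 h 33 min; less 30 min break → 11 h 3 min
Mon reg 7 h 23 min / OT 0 h 0 min; Tue reg 9 h 0 min / OT 1 h 35 min; Wed reg 4 h 17 min / OT 0 h 0 min; Thu reg 9 h 0 min / OT 2 h 3 min.
Totals: regular 29 h 40 min, overtime 3 h 38 min.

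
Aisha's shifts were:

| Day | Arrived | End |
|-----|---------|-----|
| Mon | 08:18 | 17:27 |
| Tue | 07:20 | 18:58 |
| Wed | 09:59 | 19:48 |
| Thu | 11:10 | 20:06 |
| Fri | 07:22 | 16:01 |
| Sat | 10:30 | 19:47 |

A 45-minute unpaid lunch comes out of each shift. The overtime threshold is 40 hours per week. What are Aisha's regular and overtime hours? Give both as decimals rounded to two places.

Mon: 08:18–17:27 = 9 h 9 min; less 45 min break → 8 h 24 min
Tue: 07:20–18:58 = 11 h 38 min; less 45 min break → 10 h 53 min
Wed: 09:59–19:48 = 9 h 49 min; less 45 min break → 9 h 4 min
Thu: 11:10–20:06 = 8 h 56 min; less 45 min break → 8 h 11 min
Fri: 07:22–16:01 = 8 h 39 min; less 45 min break → 7 h 54 min
Sat: 10:30–19:47 = 9 h 17 min; less 45 min break → 8 h 32 min
Total worked: 52 h 58 min = 52.97 h.
Threshold 40 h → overtime 12 h 58 min, regular 40 h 0 min.

Regular 40.00 hours, overtime 12.97 hours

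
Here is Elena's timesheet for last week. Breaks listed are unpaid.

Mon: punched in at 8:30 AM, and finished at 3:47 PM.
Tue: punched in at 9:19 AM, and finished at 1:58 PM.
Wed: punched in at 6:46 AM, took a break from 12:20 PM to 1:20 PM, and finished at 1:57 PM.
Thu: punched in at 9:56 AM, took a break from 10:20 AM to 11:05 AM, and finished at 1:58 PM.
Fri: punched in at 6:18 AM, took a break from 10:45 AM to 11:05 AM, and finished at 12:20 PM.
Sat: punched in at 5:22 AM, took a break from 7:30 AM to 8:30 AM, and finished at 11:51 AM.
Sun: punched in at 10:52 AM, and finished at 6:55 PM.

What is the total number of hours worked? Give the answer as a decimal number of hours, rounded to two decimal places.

Mon: 8:30 AM–3:47 PM = 7 h 17 min
Tue: 9:19 AM–1:58 PM = 4 h 39 min
Wed: 6:46 AM–1:57 PM = 7 h 11 min; less 60 min break → 6 h 11 min
Thu: 9:56 AM–1:58 PM = 4 h 2 min; less 45 min break → 3 h 17 min
Fri: 6:18 AM–12:20 PM = 6 h 2 min; less 20 min break → 5 h 42 min
Sat: 5:22 AM–11:51 AM = 6 h 29 min; less 60 min break → 5 h 29 min
Sun: 10:52 AM–6:55 PM = 8 h 3 min
Total: 7 h 17 min + 4 h 39 min + 6 h 11 min + 3 h 17 min + 5 h 42 min + 5 h 29 min + 8 h 3 min = 40 h 38 min.

40.63 hours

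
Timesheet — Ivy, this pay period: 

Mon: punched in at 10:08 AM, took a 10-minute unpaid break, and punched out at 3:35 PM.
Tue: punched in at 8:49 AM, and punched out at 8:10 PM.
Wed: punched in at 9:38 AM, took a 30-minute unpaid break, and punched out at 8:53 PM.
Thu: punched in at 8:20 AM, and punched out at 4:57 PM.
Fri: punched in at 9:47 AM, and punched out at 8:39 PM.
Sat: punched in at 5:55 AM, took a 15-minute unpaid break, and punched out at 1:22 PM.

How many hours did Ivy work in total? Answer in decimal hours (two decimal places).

54.07 hours

Mon: 10:08 AM–3:35 PM = 5 h 27 min; less 10 min break → 5 h 17 min
Tue: 8:49 AM–8:10 PM = 11 h 21 min
Wed: 9:38 AM–8:53 PM = 11 h 15 min; less 30 min break → 10 h 45 min
Thu: 8:20 AM–4:57 PM = 8 h 37 min
Fri: 9:47 AM–8:39 PM = 10 h 52 min
Sat: 5:55 AM–1:22 PM = 7 h 27 min; less 15 min break → 7 h 12 min
Total: 5 h 17 min + 11 h 21 min + 10 h 45 min + 8 h 37 min + 10 h 52 min + 7 h 12 min = 54 h 4 min.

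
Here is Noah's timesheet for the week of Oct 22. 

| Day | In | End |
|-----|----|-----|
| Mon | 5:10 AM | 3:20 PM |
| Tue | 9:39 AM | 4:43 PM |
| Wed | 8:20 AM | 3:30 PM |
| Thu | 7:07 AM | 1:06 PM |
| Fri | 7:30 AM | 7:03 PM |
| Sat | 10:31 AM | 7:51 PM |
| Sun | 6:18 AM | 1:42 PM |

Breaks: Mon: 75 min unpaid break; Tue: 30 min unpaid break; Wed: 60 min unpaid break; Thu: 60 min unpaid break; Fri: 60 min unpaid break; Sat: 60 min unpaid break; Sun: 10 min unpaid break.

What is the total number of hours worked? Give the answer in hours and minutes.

52 h 45 min

Mon: 5:10 AM–3:20 PM = 10 h 10 min; less 75 min break → 8 h 55 min
Tue: 9:39 AM–4:43 PM = 7 h 4 min; less 30 min break → 6 h 34 min
Wed: 8:20 AM–3:30 PM = 7 h 10 min; less 60 min break → 6 h 10 min
Thu: 7:07 AM–1:06 PM = 5 h 59 min; less 60 min break → 4 h 59 min
Fri: 7:30 AM–7:03 PM = 11 h 33 min; less 60 min break → 10 h 33 min
Sat: 10:31 AM–7:51 PM = 9 h 20 min; less 60 min break → 8 h 20 min
Sun: 6:18 AM–1:42 PM = 7 h 24 min; less 10 min break → 7 h 14 min
Total: 8 h 55 min + 6 h 34 min + 6 h 10 min + 4 h 59 min + 10 h 33 min + 8 h 20 min + 7 h 14 min = 52 h 45 min.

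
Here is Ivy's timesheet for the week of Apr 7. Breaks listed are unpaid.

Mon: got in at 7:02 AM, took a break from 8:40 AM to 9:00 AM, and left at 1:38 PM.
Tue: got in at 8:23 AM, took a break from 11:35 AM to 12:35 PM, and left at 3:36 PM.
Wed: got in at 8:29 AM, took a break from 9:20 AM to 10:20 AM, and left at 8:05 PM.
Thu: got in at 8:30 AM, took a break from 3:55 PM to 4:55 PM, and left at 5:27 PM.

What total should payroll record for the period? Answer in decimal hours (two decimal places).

Mon: 7:02 AM–1:38 PM = 6 h 36 min; less 20 min break → 6 h 16 min
Tue: 8:23 AM–3:36 PM = 7 h 13 min; less 60 min break → 6 h 13 min
Wed: 8:29 AM–8:05 PM = 11 h 36 min; less 60 min break → 10 h 36 min
Thu: 8:30 AM–5:27 PM = 8 h 57 min; less 60 min break → 7 h 57 min
Total: 6 h 16 min + 6 h 13 min + 10 h 36 min + 7 h 57 min = 31 h 2 min.

31.03 hours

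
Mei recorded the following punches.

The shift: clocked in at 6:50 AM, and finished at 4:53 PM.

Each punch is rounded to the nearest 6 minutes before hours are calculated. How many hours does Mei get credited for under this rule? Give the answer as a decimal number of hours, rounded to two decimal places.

10.10 hours

The shift: in 6:50 AM→6:48 AM, out 4:53 PM→4:54 PM; 10 h 6 min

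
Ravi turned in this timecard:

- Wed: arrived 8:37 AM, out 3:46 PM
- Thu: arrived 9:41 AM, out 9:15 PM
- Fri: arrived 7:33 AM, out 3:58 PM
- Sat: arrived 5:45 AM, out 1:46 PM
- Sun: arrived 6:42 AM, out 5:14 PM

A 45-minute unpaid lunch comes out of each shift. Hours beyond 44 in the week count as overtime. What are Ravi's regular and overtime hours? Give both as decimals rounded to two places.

Regular 41.93 hours, overtime 0.00 hours

Wed: 8:37 AM–3:46 PM = 7 h 9 min; less 45 min break → 6 h 24 min
Thu: 9:41 AM–9:15 PM = 11 h 34 min; less 45 min break → 10 h 49 min
Fri: 7:33 AM–3:58 PM = 8 h 25 min; less 45 min break → 7 h 40 min
Sat: 5:45 AM–1:46 PM = 8 h 1 min; less 45 min break → 7 h 16 min
Sun: 6:42 AM–5:14 PM = 10 h 32 min; less 45 min break → 9 h 47 min
Total worked: 41 h 56 min = 41.93 h.
Threshold 44 h → overtime 0 h 0 min, regular 41 h 56 min.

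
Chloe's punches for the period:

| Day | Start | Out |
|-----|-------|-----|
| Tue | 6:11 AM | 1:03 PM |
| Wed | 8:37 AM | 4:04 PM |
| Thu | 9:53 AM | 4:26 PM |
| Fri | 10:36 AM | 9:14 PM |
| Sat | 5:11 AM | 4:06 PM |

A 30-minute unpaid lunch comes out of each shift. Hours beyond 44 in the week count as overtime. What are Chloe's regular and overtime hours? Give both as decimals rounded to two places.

Tue: 6:11 AM–1:03 PM = 6 h 52 min; less 30 min break → 6 h 22 min
Wed: 8:37 AM–4:04 PM = 7 h 27 min; less 30 min break → 6 h 57 min
Thu: 9:53 AM–4:26 PM = 6 h 33 min; less 30 min break → 6 h 3 min
Fri: 10:36 AM–9:14 PM = 10 h 38 min; less 30 min break → 10 h 8 min
Sat: 5:11 AM–4:06 PM = 10 h 55 min; less 30 min break → 10 h 25 min
Total worked: 39 h 55 min = 39.92 h.
Threshold 44 h → overtime 0 h 0 min, regular 39 h 55 min.

Regular 39.92 hours, overtime 0.00 hours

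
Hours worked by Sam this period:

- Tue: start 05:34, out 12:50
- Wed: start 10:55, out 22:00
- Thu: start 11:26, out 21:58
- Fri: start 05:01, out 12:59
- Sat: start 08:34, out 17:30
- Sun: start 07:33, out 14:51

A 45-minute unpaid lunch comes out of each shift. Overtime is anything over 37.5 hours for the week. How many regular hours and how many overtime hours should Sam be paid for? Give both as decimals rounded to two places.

Tue: 05:34–12:50 = 7 h 16 min; less 45 min break → 6 h 31 min
Wed: 10:55–22:00 = 11 h 5 min; less 45 min break → 10 h 20 min
Thu: 11:26–21:58 = 10 h 32 min; less 45 min break → 9 h 47 min
Fri: 05:01–12:59 = 7 h 58 min; less 45 min break → 7 h 13 min
Sat: 08:34–17:30 = 8 h 56 min; less 45 min break → 8 h 11 min
Sun: 07:33–14:51 = 7 h 18 min; less 45 min break → 6 h 33 min
Total worked: 48 h 35 min = 48.58 h.
Threshold 37.5 h → overtime 11 h 5 min, regular 37 h 30 min.

Regular 37.50 hours, overtime 11.08 hours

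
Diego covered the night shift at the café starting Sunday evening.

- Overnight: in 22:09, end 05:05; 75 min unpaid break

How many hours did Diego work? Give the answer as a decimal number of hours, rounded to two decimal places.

Overnight: 22:09 → midnight = 1 h 51 min; midnight → 05:05 = 5 h 5 min; span 6 h 56 min; less 75 min break → 5 h 41 min

5.68 hours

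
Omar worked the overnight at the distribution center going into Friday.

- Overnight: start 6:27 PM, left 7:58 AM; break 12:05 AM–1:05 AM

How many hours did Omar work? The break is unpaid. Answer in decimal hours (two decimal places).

Overnight: 6:27 PM → midnight = 5 h 33 min; midnight → 7:58 AM = 7 h 58 min; span 13 h 31 min; less 60 min break → 12 h 31 min

12.52 hours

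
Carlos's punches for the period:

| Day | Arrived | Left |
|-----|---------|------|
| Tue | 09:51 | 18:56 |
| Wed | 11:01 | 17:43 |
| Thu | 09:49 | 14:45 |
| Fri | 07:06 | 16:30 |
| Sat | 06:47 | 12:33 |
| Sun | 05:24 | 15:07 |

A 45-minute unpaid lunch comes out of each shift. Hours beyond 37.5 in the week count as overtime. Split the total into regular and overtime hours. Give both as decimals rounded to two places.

Tue: 09:51–18:56 = 9 h 5 min; less 45 min break → 8 h 20 min
Wed: 11:01–17:43 = 6 h 42 min; less 45 min break → 5 h 57 min
Thu: 09:49–14:45 = 4 h 56 min; less 45 min break → 4 h 11 min
Fri: 07:06–16:30 = 9 h 24 min; less 45 min break → 8 h 39 min
Sat: 06:47–12:33 = 5 h 46 min; less 45 min break → 5 h 1 min
Sun: 05:24–15:07 = 9 h 43 min; less 45 min break → 8 h 58 min
Total worked: 41 h 6 min = 41.10 h.
Threshold 37.5 h → overtime 3 h 36 min, regular 37 h 30 min.

Regular 37.50 hours, overtime 3.60 hours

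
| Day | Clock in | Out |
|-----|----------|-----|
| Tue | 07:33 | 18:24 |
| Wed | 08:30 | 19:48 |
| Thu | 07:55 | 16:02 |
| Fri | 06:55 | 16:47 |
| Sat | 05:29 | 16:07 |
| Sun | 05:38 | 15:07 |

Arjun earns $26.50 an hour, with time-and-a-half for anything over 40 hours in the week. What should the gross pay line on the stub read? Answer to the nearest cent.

$1864.94

Tue: 07:33–18:24 = 10 h 51 min
Wed: 08:30–19:48 = 11 h 18 min
Thu: 07:55–16:02 = 8 h 7 min
Fri: 06:55–16:47 = 9 h 52 min
Sat: 05:29–16:07 = 10 h 38 min
Sun: 05:38–15:07 = 9 h 29 min
Total worked: 60 h 15 min = 3615 min.
Regular 40 h 0 min = 2400 min at $26.50/h; overtime 20 h 15 min = 1215 min at $39.75/h.
Pay = (2400 × $26.50 + 1215 × $39.75) ÷ 60 = $1864.94.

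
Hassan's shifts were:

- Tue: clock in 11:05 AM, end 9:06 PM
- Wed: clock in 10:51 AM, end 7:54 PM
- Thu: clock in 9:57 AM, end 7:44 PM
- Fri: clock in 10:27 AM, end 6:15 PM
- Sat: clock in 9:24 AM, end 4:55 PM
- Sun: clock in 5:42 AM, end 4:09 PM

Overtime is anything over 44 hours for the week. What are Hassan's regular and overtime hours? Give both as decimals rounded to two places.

Regular 44.00 hours, overtime 10.62 hours

Tue: 11:05 AM–9:06 PM = 10 h 1 min
Wed: 10:51 AM–7:54 PM = 9 h 3 min
Thu: 9:57 AM–7:44 PM = 9 h 47 min
Fri: 10:27 AM–6:15 PM = 7 h 48 min
Sat: 9:24 AM–4:55 PM = 7 h 31 min
Sun: 5:42 AM–4:09 PM = 10 h 27 min
Total worked: 54 h 37 min = 54.62 h.
Threshold 44 h → overtime 10 h 37 min, regular 44 h 0 min.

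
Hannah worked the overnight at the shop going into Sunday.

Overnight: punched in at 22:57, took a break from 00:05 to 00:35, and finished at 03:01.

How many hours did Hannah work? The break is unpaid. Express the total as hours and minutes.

3 h 34 min

Overnight: 22:57 → midnight = 1 h 3 min; midnight → 03:01 = 3 h 1 min; span 4 h 4 min; less 30 min break → 3 h 34 min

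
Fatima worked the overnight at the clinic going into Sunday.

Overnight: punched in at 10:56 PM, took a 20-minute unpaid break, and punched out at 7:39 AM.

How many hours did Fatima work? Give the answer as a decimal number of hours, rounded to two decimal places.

8.38 hours

Overnight: 10:56 PM → midnight = 1 h 4 min; midnight → 7:39 AM = 7 h 39 min; span 8 h 43 min; less 20 min break → 8 h 23 min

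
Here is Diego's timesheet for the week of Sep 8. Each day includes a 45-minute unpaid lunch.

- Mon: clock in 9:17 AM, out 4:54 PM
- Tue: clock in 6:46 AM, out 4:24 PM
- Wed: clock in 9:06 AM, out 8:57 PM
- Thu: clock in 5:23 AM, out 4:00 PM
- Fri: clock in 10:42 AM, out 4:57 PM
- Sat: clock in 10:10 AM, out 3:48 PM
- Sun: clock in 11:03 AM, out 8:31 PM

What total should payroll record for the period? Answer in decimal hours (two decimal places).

Mon: 9:17 AM–4:54 PM = 7 h 37 min; less 45 min break → 6 h 52 min
Tue: 6:46 AM–4:24 PM = 9 h 38 min; less 45 min break → 8 h 53 min
Wed: 9:06 AM–8:57 PM = 11 h 51 min; less 45 min break → 11 h 6 min
Thu: 5:23 AM–4:00 PM = 10 h 37 min; less 45 min break → 9 h 52 min
Fri: 10:42 AM–4:57 PM = 6 h 15 min; less 45 min break → 5 h 30 min
Sat: 10:10 AM–3:48 PM = 5 h 38 min; less 45 min break → 4 h 53 min
Sun: 11:03 AM–8:31 PM = 9 h 28 min; less 45 min break → 8 h 43 min
Total: 6 h 52 min + 8 h 53 min + 11 h 6 min + 9 h 52 min + 5 h 30 min + 4 h 53 min + 8 h 43 min = 55 h 49 min.

55.82 hours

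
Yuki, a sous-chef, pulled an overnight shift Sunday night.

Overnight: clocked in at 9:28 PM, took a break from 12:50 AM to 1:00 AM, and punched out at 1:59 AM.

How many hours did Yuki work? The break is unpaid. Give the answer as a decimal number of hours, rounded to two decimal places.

Overnight: 9:28 PM → midnight = 2 h 32 min; midnight → 1:59 AM = 1 h 59 min; span 4 h 31 min; less 10 min break → 4 h 21 min

4.35 hours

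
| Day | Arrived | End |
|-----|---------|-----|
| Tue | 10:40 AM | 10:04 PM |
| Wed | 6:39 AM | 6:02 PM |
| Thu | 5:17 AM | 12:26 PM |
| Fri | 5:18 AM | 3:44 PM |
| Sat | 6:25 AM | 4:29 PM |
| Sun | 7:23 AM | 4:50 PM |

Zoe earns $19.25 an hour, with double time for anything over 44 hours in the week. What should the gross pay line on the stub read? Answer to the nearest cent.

Tue: 10:40 AM–10:04 PM = 11 h 24 min
Wed: 6:39 AM–6:02 PM = 11 h 23 min
Thu: 5:17 AM–12:26 PM = 7 h 9 min
Fri: 5:18 AM–3:44 PM = 10 h 26 min
Sat: 6:25 AM–4:29 PM = 10 h 4 min
Sun: 7:23 AM–4:50 PM = 9 h 27 min
Total worked: 59 h 53 min = 3593 min.
Regular 44 h 0 min = 2640 min at $19.25/h; overtime 15 h 53 min = 953 min at $38.50/h.
Pay = (2640 × $19.25 + 953 × $38.50) ÷ 60 = $1458.51.

$1458.51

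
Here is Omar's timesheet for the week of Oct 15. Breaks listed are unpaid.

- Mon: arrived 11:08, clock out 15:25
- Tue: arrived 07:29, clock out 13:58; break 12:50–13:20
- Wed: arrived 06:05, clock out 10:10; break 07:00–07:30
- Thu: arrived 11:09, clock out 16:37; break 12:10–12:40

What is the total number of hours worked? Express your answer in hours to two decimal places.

Mon: 11:08–15:25 = 4 h 17 min
Tue: 07:29–13:58 = 6 h 29 min; less 30 min break → 5 h 59 min
Wed: 06:05–10:10 = 4 h 5 min; less 30 min break → 3 h 35 min
Thu: 11:09–16:37 = 5 h 28 min; less 30 min break → 4 h 58 min
Total: 4 h 17 min + 5 h 59 min + 3 h 35 min + 4 h 58 min = 18 h 49 min.

18.82 hours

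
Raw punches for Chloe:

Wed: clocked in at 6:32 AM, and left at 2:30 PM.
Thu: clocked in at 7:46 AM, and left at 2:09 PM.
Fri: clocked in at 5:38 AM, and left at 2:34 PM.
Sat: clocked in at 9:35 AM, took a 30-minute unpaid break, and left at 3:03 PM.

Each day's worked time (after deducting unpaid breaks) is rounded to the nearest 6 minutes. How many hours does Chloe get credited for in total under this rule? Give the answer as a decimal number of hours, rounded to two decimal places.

Wed: 6:32 AM–2:30 PM = 7 h 58 min → rounds to 8 h 0 min
Thu: 7:46 AM–2:09 PM = 6 h 23 min → rounds to 6 h 24 min
Fri: 5:38 AM–2:34 PM = 8 h 56 min → rounds to 8 h 54 min
Sat: 9:35 AM–3:03 PM = 5 h 28 min − 30 min = 4 h 58 min → rounds to 5 h 0 min
Total credited: 28 h 18 min.

28.30 hours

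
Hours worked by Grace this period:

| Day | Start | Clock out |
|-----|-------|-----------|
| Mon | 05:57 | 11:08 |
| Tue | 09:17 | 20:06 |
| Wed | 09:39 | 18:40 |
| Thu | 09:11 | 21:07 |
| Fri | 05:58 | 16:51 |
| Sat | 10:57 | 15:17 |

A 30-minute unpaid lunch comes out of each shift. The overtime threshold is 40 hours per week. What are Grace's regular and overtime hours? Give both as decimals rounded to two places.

Mon: 05:57–11:08 = 5 h 11 min; less 30 min break → 4 h 41 min
Tue: 09:17–20:06 = 10 h 49 min; less 30 min break → 10 h 19 min
Wed: 09:39–18:40 = 9 h 1 min; less 30 min break → 8 h 31 min
Thu: 09:11–21:07 = 11 h 56 min; less 30 min break → 11 h 26 min
Fri: 05:58–16:51 = 10 h 53 min; less 30 min break → 10 h 23 min
Sat: 10:57–15:17 = 4 h 20 min; less 30 min break → 3 h 50 min
Total worked: 49 h 10 min = 49.17 h.
Threshold 40 h → overtime 9 h 10 min, regular 40 h 0 min.

Regular 40.00 hours, overtime 9.17 hours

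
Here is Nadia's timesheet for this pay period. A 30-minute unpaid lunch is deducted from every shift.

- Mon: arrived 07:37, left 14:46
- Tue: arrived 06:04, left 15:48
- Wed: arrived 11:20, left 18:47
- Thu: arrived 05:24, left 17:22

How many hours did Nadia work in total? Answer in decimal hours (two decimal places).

Mon: 07:37–14:46 = 7 h 9 min; less 30 min break → 6 h 39 min
Tue: 06:04–15:48 = 9 h 44 min; less 30 min break → 9 h 14 min
Wed: 11:20–18:47 = 7 h 27 min; less 30 min break → 6 h 57 min
Thu: 05:24–17:22 = 11 h 58 min; less 30 min break → 11 h 28 min
Total: 6 h 39 min + 9 h 14 min + 6 h 57 min + 11 h 28 min = 34 h 18 min.

34.30 hours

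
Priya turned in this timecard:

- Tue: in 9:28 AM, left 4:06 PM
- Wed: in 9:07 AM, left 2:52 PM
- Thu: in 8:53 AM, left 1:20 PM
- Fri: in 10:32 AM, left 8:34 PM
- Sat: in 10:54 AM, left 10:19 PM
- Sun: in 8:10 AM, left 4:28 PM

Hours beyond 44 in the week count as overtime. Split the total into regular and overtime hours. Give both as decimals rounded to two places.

Regular 44.00 hours, overtime 2.58 hours

Tue: 9:28 AM–4:06 PM = 6 h 38 min
Wed: 9:07 AM–2:52 PM = 5 h 45 min
Thu: 8:53 AM–1:20 PM = 4 h 27 min
Fri: 10:32 AM–8:34 PM = 10 h 2 min
Sat: 10:54 AM–10:19 PM = 11 h 25 min
Sun: 8:10 AM–4:28 PM = 8 h 18 min
Total worked: 46 h 35 min = 46.58 h.
Threshold 44 h → overtime 2 h 35 min, regular 44 h 0 min.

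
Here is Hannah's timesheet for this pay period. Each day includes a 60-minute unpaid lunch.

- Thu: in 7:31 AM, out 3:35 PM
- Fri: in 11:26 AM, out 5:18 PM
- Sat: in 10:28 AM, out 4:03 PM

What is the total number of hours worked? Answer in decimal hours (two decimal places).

16.52 hours

Thu: 7:31 AM–3:35 PM = 8 h 4 min; less 60 min break → 7 h 4 min
Fri: 11:26 AM–5:18 PM = 5 h 52 min; less 60 min break → 4 h 52 min
Sat: 10:28 AM–4:03 PM = 5 h 35 min; less 60 min break → 4 h 35 min
Total: 7 h 4 min + 4 h 52 min + 4 h 35 min = 16 h 31 min.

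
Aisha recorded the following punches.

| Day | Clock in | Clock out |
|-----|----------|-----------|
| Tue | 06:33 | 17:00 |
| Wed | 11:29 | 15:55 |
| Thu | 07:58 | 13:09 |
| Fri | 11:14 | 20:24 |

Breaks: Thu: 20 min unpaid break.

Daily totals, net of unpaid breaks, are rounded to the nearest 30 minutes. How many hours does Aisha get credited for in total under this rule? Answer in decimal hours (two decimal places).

29.00 hours

Tue: 06:33–17:00 = 10 h 27 min → rounds to 10 h 30 min
Wed: 11:29–15:55 = 4 h 26 min → rounds to 4 h 30 min
Thu: 07:58–13:09 = 5 h 11 min − 20 min = 4 h 51 min → rounds to 5 h 0 min
Fri: 11:14–20:24 = 9 h 10 min → rounds to 9 h 0 min
Total credited: 29 h 0 min.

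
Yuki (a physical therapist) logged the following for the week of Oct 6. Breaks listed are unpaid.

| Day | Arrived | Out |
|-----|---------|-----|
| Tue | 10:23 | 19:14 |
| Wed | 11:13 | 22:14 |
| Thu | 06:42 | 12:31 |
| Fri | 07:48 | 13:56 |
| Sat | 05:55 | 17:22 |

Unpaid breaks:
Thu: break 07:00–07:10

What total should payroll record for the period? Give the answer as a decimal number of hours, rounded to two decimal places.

43.10 hours

Tue: 10:23–19:14 = 8 h 51 min
Wed: 11:13–22:14 = 11 h 1 min
Thu: 06:42–12:31 = 5 h 49 min; less 10 min break → 5 h 39 min
Fri: 07:48–13:56 = 6 h 8 min
Sat: 05:55–17:22 = 11 h 27 min
Total: 8 h 51 min + 11 h 1 min + 5 h 39 min + 6 h 8 min + 11 h 27 min = 43 h 6 min.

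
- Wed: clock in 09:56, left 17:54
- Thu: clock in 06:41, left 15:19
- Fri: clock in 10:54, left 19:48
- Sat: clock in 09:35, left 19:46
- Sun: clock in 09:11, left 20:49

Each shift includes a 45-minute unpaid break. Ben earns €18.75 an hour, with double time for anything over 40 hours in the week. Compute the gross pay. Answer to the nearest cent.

Wed: 09:56–17:54 = 7 h 58 min; less 45 min break → 7 h 13 min
Thu: 06:41–15:19 = 8 h 38 min; less 45 min break → 7 h 53 min
Fri: 10:54–19:48 = 8 h 54 min; less 45 min break → 8 h 9 min
Sat: 09:35–19:46 = 10 h 11 min; less 45 min break → 9 h 26 min
Sun: 09:11–20:49 = 11 h 38 min; less 45 min break → 10 h 53 min
Total worked: 43 h 34 min = 2614 min.
Regular 40 h 0 min = 2400 min at €18.75/h; overtime 3 h 34 min = 214 min at €37.50/h.
Pay = (2400 × €18.75 + 214 × €37.50) ÷ 60 = €883.75.

€883.75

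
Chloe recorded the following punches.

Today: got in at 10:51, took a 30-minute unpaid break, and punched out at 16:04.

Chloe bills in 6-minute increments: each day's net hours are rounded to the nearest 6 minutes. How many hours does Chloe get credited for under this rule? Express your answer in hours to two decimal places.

4.70 hours

Today: 10:51–16:04 = 5 h 13 min − 30 min = 4 h 43 min → rounds to 4 h 42 min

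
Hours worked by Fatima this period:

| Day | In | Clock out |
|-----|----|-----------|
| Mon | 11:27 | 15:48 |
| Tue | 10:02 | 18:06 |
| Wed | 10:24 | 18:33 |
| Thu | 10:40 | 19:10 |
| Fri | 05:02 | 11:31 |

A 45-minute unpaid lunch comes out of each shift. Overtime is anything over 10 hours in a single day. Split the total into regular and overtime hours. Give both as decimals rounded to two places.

Regular 31.80 hours, overtime 0.00 hours

Mon: 11:27–15:48 = 4 h 21 min; less 45 min break → 3 h 36 min
Tue: 10:02–18:06 = 8 h 4 min; less 45 min break → 7 h 19 min
Wed: 10:24–18:33 = 8 h 9 min; less 45 min break → 7 h 24 min
Thu: 10:40–19:10 = 8 h 30 min; less 45 min break → 7 h 45 min
Fri: 05:02–11:31 = 6 h 29 min; less 45 min break → 5 h 44 min
Mon reg 3 h 36 min / OT 0 h 0 min; Tue reg 7 h 19 min / OT 0 h 0 min; Wed reg 7 h 24 min / OT 0 h 0 min; Thu reg 7 h 45 min / OT 0 h 0 min; Fri reg 5 h 44 min / OT 0 h 0 min.
Totals: regular 31 h 48 min, overtime 0 h 0 min.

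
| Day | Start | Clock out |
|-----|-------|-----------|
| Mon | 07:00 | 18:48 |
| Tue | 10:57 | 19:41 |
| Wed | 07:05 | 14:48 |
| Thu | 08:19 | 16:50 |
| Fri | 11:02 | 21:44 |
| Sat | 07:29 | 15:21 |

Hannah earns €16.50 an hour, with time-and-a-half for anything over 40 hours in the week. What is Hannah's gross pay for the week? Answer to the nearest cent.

Mon: 07:00–18:48 = 11 h 48 min
Tue: 10:57–19:41 = 8 h 44 min
Wed: 07:05–14:48 = 7 h 43 min
Thu: 08:19–16:50 = 8 h 31 min
Fri: 11:02–21:44 = 10 h 42 min
Sat: 07:29–15:21 = 7 h 52 min
Total worked: 55 h 20 min = 3320 min.
Regular 40 h 0 min = 2400 min at €16.50/h; overtime 15 h 20 min = 920 min at €24.75/h.
Pay = (2400 × €16.50 + 920 × €24.75) ÷ 60 = €1039.50.

€1039.50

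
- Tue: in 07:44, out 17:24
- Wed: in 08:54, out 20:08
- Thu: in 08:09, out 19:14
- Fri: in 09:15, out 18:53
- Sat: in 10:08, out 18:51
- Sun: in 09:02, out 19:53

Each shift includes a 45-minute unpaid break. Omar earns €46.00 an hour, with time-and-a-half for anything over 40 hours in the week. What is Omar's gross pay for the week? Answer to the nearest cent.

€2991.15

Tue: 07:44–17:24 = 9 h 40 min; less 45 min break → 8 h 55 min
Wed: 08:54–20:08 = 11 h 14 min; less 45 min break → 10 h 29 min
Thu: 08:09–19:14 = 11 h 5 min; less 45 min break → 10 h 20 min
Fri: 09:15–18:53 = 9 h 38 min; less 45 min break → 8 h 53 min
Sat: 10:08–18:51 = 8 h 43 min; less 45 min break → 7 h 58 min
Sun: 09:02–19:53 = 10 h 51 min; less 45 min break → 10 h 6 min
Total worked: 56 h 41 min = 3401 min.
Regular 40 h 0 min = 2400 min at €46.00/h; overtime 16 h 41 min = 1001 min at €69.00/h.
Pay = (2400 × €46.00 + 1001 × €69.00) ÷ 60 = €2991.15.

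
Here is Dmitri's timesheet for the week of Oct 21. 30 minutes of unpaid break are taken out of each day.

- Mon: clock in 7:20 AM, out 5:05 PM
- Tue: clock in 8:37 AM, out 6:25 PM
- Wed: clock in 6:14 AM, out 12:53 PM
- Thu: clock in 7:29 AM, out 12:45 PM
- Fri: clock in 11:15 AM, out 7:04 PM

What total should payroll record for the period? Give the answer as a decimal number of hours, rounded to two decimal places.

36.78 hours

Mon: 7:20 AM–5:05 PM = 9 h 45 min; less 30 min break → 9 h 15 min
Tue: 8:37 AM–6:25 PM = 9 h 48 min; less 30 min break → 9 h 18 min
Wed: 6:14 AM–12:53 PM = 6 h 39 min; less 30 min break → 6 h 9 min
Thu: 7:29 AM–12:45 PM = 5 h 16 min; less 30 min break → 4 h 46 min
Fri: 11:15 AM–7:04 PM = 7 h 49 min; less 30 min break → 7 h 19 min
Total: 9 h 15 min + 9 h 18 min + 6 h 9 min + 4 h 46 min + 7 h 19 min = 36 h 47 min.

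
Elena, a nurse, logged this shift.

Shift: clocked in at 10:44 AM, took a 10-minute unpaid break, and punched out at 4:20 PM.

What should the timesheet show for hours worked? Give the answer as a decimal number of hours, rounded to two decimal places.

Shift: 10:44 AM–4:20 PM = 5 h 36 min; less 10 min break → 5 h 26 min

5.43 hours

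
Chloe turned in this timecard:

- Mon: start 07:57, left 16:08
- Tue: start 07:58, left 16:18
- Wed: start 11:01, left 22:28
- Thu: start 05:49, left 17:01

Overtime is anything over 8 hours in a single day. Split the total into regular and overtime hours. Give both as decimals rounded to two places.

Mon: 07:57–16:08 = 8 h 11 min
Tue: 07:58–16:18 = 8 h 20 min
Wed: 11:01–22:28 = 11 h 27 min
Thu: 05:49–17:01 = 11 h 12 min
Mon reg 8 h 0 min / OT 0 h 11 min; Tue reg 8 h 0 min / OT 0 h 20 min; Wed reg 8 h 0 min / OT 3 h 27 min; Thu reg 8 h 0 min / OT 3 h 12 min.
Totals: regular 32 h 0 min, overtime 7 h 10 min.

Regular 32.00 hours, overtime 7.17 hours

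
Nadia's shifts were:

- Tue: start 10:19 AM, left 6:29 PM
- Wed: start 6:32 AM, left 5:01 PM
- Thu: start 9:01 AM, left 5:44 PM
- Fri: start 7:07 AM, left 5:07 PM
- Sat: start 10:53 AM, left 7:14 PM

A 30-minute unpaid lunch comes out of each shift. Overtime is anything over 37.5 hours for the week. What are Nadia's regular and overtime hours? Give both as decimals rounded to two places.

Regular 37.50 hours, overtime 5.72 hours

Tue: 10:19 AM–6:29 PM = 8 h 10 min; less 30 min break → 7 h 40 min
Wed: 6:32 AM–5:01 PM = 10 h 29 min; less 30 min break → 9 h 59 min
Thu: 9:01 AM–5:44 PM = 8 h 43 min; less 30 min break → 8 h 13 min
Fri: 7:07 AM–5:07 PM = 10 h 0 min; less 30 min break → 9 h 30 min
Sat: 10:53 AM–7:14 PM = 8 h 21 min; less 30 min break → 7 h 51 min
Total worked: 43 h 13 min = 43.22 h.
Threshold 37.5 h → overtime 5 h 43 min, regular 37 h 30 min.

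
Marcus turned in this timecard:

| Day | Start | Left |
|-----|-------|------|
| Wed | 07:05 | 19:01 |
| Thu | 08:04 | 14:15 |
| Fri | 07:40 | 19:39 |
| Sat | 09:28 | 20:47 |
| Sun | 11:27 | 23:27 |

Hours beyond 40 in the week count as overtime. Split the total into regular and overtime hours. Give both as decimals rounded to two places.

Wed: 07:05–19:01 = 11 h 56 min
Thu: 08:04–14:15 = 6 h 11 min
Fri: 07:40–19:39 = 11 h 59 min
Sat: 09:28–20:47 = 11 h 19 min
Sun: 11:27–23:27 = 12 h 0 min
Total worked: 53 h 25 min = 53.42 h.
Threshold 40 h → overtime 13 h 25 min, regular 40 h 0 min.

Regular 40.00 hours, overtime 13.42 hours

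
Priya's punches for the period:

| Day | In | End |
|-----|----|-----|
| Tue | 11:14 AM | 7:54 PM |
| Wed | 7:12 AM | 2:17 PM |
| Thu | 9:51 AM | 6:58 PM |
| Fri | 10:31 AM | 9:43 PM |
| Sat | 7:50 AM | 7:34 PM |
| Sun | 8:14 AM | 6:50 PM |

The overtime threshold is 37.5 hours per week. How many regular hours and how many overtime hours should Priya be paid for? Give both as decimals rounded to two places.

Regular 37.50 hours, overtime 20.90 hours

Tue: 11:14 AM–7:54 PM = 8 h 40 min
Wed: 7:12 AM–2:17 PM = 7 h 5 min
Thu: 9:51 AM–6:58 PM = 9 h 7 min
Fri: 10:31 AM–9:43 PM = 11 h 12 min
Sat: 7:50 AM–7:34 PM = 11 h 44 min
Sun: 8:14 AM–6:50 PM = 10 h 36 min
Total worked: 58 h 24 min = 58.40 h.
Threshold 37.5 h → overtime 20 h 54 min, regular 37 h 30 min.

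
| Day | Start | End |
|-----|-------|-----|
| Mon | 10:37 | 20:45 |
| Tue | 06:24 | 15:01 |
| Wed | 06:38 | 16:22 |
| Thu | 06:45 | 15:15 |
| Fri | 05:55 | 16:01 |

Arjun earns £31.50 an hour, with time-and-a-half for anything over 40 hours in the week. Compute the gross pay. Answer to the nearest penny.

£1594.69

Mon: 10:37–20:45 = 10 h 8 min
Tue: 06:24–15:01 = 8 h 37 min
Wed: 06:38–16:22 = 9 h 44 min
Thu: 06:45–15:15 = 8 h 30 min
Fri: 05:55–16:01 = 10 h 6 min
Total worked: 47 h 5 min = 2825 min.
Regular 40 h 0 min = 2400 min at £31.50/h; overtime 7 h 5 min = 425 min at £47.25/h.
Pay = (2400 × £31.50 + 425 × £47.25) ÷ 60 = £1594.69.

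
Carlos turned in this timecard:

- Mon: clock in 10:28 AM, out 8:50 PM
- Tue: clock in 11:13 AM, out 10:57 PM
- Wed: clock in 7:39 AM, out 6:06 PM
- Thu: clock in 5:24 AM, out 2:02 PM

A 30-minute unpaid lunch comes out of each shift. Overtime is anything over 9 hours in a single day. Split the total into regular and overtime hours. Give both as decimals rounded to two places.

Regular 35.13 hours, overtime 4.05 hours

Mon: 10:28 AM–8:50 PM = 10 h 22 min; less 30 min break → 9 h 52 min
Tue: 11:13 AM–10:57 PM = 11 h 44 min; less 30 min break → 11 h 14 min
Wed: 7:39 AM–6:06 PM = 10 h 27 min; less 30 min break → 9 h 57 min
Thu: 5:24 AM–2:02 PM = 8 h 38 min; less 30 min break → 8 h 8 min
Mon reg 9 h 0 min / OT 0 h 52 min; Tue reg 9 h 0 min / OT 2 h 14 min; Wed reg 9 h 0 min / OT 0 h 57 min; Thu reg 8 h 8 min / OT 0 h 0 min.
Totals: regular 35 h 8 min, overtime 4 h 3 min.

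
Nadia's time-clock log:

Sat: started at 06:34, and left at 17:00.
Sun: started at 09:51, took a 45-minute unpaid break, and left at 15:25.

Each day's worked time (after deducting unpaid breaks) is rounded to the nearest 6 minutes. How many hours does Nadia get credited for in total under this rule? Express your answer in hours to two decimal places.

15.20 hours

Sat: 06:34–17:00 = 10 h 26 min → rounds to 10 h 24 min
Sun: 09:51–15:25 = 5 h 34 min − 45 min = 4 h 49 min → rounds to 4 h 48 min
Total credited: 15 h 12 min.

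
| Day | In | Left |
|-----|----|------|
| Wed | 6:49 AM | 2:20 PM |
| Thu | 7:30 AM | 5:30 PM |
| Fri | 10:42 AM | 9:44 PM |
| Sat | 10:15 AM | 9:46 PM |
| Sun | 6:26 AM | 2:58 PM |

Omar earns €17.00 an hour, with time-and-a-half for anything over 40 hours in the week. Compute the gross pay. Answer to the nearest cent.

Wed: 6:49 AM–2:20 PM = 7 h 31 min
Thu: 7:30 AM–5:30 PM = 10 h 0 min
Fri: 10:42 AM–9:44 PM = 11 h 2 min
Sat: 10:15 AM–9:46 PM = 11 h 31 min
Sun: 6:26 AM–2:58 PM = 8 h 32 min
Total worked: 48 h 36 min = 2916 min.
Regular 40 h 0 min = 2400 min at €17.00/h; overtime 8 h 36 min = 516 min at €25.50/h.
Pay = (2400 × €17.00 + 516 × €25.50) ÷ 60 = €899.30.

€899.30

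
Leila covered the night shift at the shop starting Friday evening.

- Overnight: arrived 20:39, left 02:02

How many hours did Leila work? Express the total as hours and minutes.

Overnight: 20:39 → midnight = 3 h 21 min; midnight → 02:02 = 2 h 2 min; span 5 h 23 min

5 h 23 min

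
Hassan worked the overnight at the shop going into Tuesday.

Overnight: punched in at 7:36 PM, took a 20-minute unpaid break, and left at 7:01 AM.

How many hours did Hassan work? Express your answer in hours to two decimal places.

Overnight: 7:36 PM → midnight = 4 h 24 min; midnight → 7:01 AM = 7 h 1 min; span 11 h 25 min; less 20 min break → 11 h 5 min

11.08 hours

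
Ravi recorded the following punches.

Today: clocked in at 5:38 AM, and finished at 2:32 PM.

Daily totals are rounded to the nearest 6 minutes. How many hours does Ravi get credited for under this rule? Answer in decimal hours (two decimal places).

8.90 hours

Today: 5:38 AM–2:32 PM = 8 h 54 min → rounds to 8 h 54 min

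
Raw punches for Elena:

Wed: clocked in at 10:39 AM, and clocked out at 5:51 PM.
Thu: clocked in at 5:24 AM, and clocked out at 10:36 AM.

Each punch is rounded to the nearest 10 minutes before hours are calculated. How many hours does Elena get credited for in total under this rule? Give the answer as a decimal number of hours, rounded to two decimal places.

12.50 hours

Wed: in 10:39 AM→10:40 AM, out 5:51 PM→5:50 PM; 7 h 10 min
Thu: in 5:24 AM→5:20 AM, out 10:36 AM→10:40 AM; 5 h 20 min
Total credited: 12 h 30 min.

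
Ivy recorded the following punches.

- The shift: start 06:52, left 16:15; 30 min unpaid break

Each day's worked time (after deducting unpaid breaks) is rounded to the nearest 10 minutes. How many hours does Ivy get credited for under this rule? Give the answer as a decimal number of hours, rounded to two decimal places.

8.83 hours

The shift: 06:52–16:15 = 9 h 23 min − 30 min = 8 h 53 min → rounds to 8 h 50 min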